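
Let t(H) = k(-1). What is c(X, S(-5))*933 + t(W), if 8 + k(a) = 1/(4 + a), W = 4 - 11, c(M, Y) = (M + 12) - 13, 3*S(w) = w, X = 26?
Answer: 69952/3 ≈ 23317.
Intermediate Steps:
S(w) = w/3
c(M, Y) = -1 + M (c(M, Y) = (12 + M) - 13 = -1 + M)
W = -7
k(a) = -8 + 1/(4 + a)
t(H) = -23/3 (t(H) = (-31 - 8*(-1))/(4 - 1) = (-31 + 8)/3 = (⅓)*(-23) = -23/3)
c(X, S(-5))*933 + t(W) = (-1 + 26)*933 - 23/3 = 25*933 - 23/3 = 23325 - 23/3 = 69952/3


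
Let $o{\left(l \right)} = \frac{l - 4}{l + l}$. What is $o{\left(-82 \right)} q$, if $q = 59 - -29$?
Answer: $\frac{1892}{41} \approx 46.146$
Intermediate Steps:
$o{\left(l \right)} = \frac{-4 + l}{2 l}$
$q = 88$ ($q = 59 + 29 = 88$)
$o{\left(-82 \right)} q = \frac{-4 - 82}{2 \left(-82\right)} 88 = \frac{1}{2} \left(- \frac{1}{82}\right) \left(-86\right) 88 = \frac{43}{82} \cdot 88 = \frac{1892}{41}$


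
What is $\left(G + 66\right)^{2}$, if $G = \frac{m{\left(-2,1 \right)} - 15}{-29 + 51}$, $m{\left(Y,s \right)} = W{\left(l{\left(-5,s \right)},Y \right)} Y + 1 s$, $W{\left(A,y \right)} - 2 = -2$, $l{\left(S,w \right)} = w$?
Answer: $\frac{516961}{121} \approx 4272.4$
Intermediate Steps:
$W{\left(A,y \right)} = 0$ ($W{\left(A,y \right)} = 2 - 2 = 0$)
$m{\left(Y,s \right)} = s$ ($m{\left(Y,s \right)} = 0 Y + 1 s = 0 + s = s$)
$G = - \frac{7}{11}$ ($G = \frac{1 - 15}{-29 + 51} = \frac{1 - 15}{22} = \left(-14\right) \frac{1}{22} = - \frac{7}{11} \approx -0.63636$)
$\left(G + 66\right)^{2} = \left(- \frac{7}{11} + 66\right)^{2} = \left(\frac{719}{11}\right)^{2} = \frac{516961}{121}$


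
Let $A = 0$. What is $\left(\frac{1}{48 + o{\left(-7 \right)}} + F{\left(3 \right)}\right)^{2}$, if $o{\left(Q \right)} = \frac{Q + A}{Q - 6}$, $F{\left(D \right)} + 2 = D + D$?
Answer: $\frac{6436369}{398161} \approx 16.165$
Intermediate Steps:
$F{\left(D \right)} = -2 + 2 D$ ($F{\left(D \right)} = -2 + \left(D + D\right) = -2 + 2 D$)
$o{\left(Q \right)} = \frac{Q}{-6 + Q}$ ($o{\left(Q \right)} = \frac{Q + 0}{Q - 6} = \frac{Q}{-6 + Q}$)
$\left(\frac{1}{48 + o{\left(-7 \right)}} + F{\left(3 \right)}\right)^{2} = \left(\frac{1}{48 - \frac{7}{-6 - 7}} + \left(-2 + 2 \cdot 3\right)\right)^{2} = \left(\frac{1}{48 - \frac{7}{-13}} + \left(-2 + 6\right)\right)^{2} = \left(\frac{1}{48 - - \frac{7}{13}} + 4\right)^{2} = \left(\frac{1}{48 + \frac{7}{13}} + 4\right)^{2} = \left(\frac{1}{\frac{631}{13}} + 4\right)^{2} = \left(\frac{13}{631} + 4\right)^{2} = \left(\frac{2537}{631}\right)^{2} = \frac{6436369}{398161}$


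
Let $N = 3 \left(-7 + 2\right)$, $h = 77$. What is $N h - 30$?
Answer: $-1185$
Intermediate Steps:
$N = -15$ ($N = 3 \left(-5\right) = -15$)
$N h - 30 = \left(-15\right) 77 - 30 = -1155 - 30 = -1185$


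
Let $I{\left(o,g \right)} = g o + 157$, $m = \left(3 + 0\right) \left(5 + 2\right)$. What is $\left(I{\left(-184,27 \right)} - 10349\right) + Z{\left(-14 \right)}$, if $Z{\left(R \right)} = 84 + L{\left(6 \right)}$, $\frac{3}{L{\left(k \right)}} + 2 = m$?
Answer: $- \frac{286441}{19} \approx -15076.0$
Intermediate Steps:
$m = 21$ ($m = 3 \cdot 7 = 21$)
$L{\left(k \right)} = \frac{3}{19}$ ($L{\left(k \right)} = \frac{3}{-2 + 21} = \frac{3}{19}$)
$Z{\left(R \right)} = \frac{1599}{19}$ ($Z{\left(R \right)} = 84 + \frac{3}{19} = \frac{1599}{19}$)
$I{\left(o,g \right)} = 157 + g o$
$\left(I{\left(-184,27 \right)} - 10349\right) + Z{\left(-14 \right)} = \left(\left(157 + 27 \left(-184\right)\right) - 10349\right) + \frac{1599}{19} = \left(\left(157 - 4968\right) - 10349\right) + \frac{1599}{19} = \left(-4811 - 10349\right) + \frac{1599}{19} = -15160 + \frac{1599}{19} = - \frac{286441}{19}$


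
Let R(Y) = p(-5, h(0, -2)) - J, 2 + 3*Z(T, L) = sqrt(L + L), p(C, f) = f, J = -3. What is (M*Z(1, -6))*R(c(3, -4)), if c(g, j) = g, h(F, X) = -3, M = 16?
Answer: 0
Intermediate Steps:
Z(T, L) = -2/3 + sqrt(2)*sqrt(L)/3 (Z(T, L) = -2/3 + sqrt(L + L)/3 = -2/3 + sqrt(2*L)/3 = -2/3 + (sqrt(2)*sqrt(L))/3 = -2/3 + sqrt(2)*sqrt(L)/3)
R(Y) = 0 (R(Y) = -3 - 1*(-3) = -3 + 3 = 0)
(M*Z(1, -6))*R(c(3, -4)) = (16*(-2/3 + sqrt(2)*sqrt(-6)/3))*0 = (16*(-2/3 + sqrt(2)*(I*sqrt(6))/3))*0 = (16*(-2/3 + 2*I*sqrt(3)/3))*0 = (-32/3 + 32*I*sqrt(3)/3)*0 = 0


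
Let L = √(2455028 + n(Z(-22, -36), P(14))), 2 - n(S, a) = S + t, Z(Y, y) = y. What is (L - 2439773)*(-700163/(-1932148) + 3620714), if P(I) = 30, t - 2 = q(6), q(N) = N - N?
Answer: -17068056637142259455/1932148 + 6995756013835*√613766/966074 ≈ -8.8281e+12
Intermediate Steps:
q(N) = 0
t = 2 (t = 2 + 0 = 2)
n(S, a) = -S (n(S, a) = 2 - (S + 2) = 2 - (2 + S) = 2 + (-2 - S) = -S)
L = 2*√613766 (L = √(2455028 - 1*(-36)) = √(2455028 + 36) = √2455064 = 2*√613766 ≈ 1566.9)
(L - 2439773)*(-700163/(-1932148) + 3620714) = (2*√613766 - 2439773)*(-700163/(-1932148) + 3620714) = (-2439773 + 2*√613766)*(-700163*(-1/1932148) + 3620714) = (-2439773 + 2*√613766)*(700163/1932148 + 3620714) = (-2439773 + 2*√613766)*(6995756013835/1932148) = -17068056637142259455/1932148 + 6995756013835*√613766/966074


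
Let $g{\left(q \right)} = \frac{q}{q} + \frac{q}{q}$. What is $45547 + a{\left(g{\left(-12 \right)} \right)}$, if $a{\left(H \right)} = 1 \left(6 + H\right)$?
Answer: $45555$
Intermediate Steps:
$g{\left(q \right)} = 2$ ($g{\left(q \right)} = 1 + 1 = 2$)
$a{\left(H \right)} = 6 + H$
$45547 + a{\left(g{\left(-12 \right)} \right)} = 45547 + \left(6 + 2\right) = 45547 + 8 = 45555$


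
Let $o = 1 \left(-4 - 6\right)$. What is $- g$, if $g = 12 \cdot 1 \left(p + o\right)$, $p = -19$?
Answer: $348$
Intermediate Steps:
$o = -10$ ($o = 1 \left(-10\right) = -10$)
$g = -348$ ($g = 12 \cdot 1 \left(-19 - 10\right) = 12 \left(-29\right) = -348$)
$- g = \left(-1\right) \left(-348\right) = 348$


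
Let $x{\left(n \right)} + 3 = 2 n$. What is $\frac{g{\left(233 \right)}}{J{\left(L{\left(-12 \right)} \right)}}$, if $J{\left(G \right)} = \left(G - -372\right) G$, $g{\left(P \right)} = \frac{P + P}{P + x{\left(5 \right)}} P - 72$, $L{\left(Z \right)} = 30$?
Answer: $\frac{45649}{1447200} \approx 0.031543$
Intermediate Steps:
$x{\left(n \right)} = -3 + 2 n$
$g{\left(P \right)} = -72 + \frac{2 P^{2}}{7 + P}$ ($g{\left(P \right)} = \frac{P + P}{P + \left(-3 + 2 \cdot 5\right)} P - 72 = \frac{2 P}{P + \left(-3 + 10\right)} P - 72 = \frac{2 P}{P + 7} P - 72 = \frac{2 P}{7 + P} P - 72 = \frac{2 P^{2}}{7 + P} - 72 = -72 + \frac{2 P^{2}}{7 + P}$)
$J{\left(G \right)} = G \left(372 + G\right)$ ($J{\left(G \right)} = \left(G + 372\right) G = \left(372 + G\right) G = G \left(372 + G\right)$)
$\frac{g{\left(233 \right)}}{J{\left(L{\left(-12 \right)} \right)}} = \frac{2 \frac{1}{7 + 233} \left(-252 + 233^{2} - 8388\right)}{30 \left(372 + 30\right)} = \frac{2 \cdot \frac{1}{240} \left(-252 + 54289 - 8388\right)}{30 \cdot 402} = \frac{2 \cdot \frac{1}{240} \cdot 45649}{12060} = \frac{45649}{120} \cdot \frac{1}{12060} = \frac{45649}{1447200}$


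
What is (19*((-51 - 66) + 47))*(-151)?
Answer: 200830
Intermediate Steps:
(19*((-51 - 66) + 47))*(-151) = (19*(-117 + 47))*(-151) = (19*(-70))*(-151) = -1330*(-151) = 200830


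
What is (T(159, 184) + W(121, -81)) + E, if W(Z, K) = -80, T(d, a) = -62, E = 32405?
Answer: 32263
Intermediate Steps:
(T(159, 184) + W(121, -81)) + E = (-62 - 80) + 32405 = -142 + 32405 = 32263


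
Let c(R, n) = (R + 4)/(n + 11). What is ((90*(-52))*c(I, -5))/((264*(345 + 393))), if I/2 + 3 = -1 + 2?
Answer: 0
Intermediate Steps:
I = -4 (I = -6 + 2*(-1 + 2) = -6 + 2*1 = -6 + 2 = -4)
c(R, n) = (4 + R)/(11 + n)
((90*(-52))*c(I, -5))/((264*(345 + 393))) = ((90*(-52))*((4 - 4)/(11 - 5)))/((264*(345 + 393))) = (-4680*0/6)/((264*738)) = -780*0/194832 = -4680*0*(1/194832) = 0*(1/194832) = 0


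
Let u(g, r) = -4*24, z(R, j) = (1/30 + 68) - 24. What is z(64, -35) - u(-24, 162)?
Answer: 4201/30 ≈ 140.03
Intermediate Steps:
z(R, j) = 1321/30 (z(R, j) = (1/30 + 68) - 24 = 2041/30 - 24 = 1321/30)
u(g, r) = -96
z(64, -35) - u(-24, 162) = 1321/30 - 1*(-96) = 1321/30 + 96 = 4201/30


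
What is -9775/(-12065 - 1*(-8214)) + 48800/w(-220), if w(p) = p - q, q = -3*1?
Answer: -185807625/835667 ≈ -222.35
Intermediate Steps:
q = -3
w(p) = 3 + p (w(p) = p - 1*(-3) = p + 3 = 3 + p)
-9775/(-12065 - 1*(-8214)) + 48800/w(-220) = -9775/(-12065 - 1*(-8214)) + 48800/(3 - 220) = -9775/(-12065 + 8214) + 48800/(-217) = -9775/(-3851) + 48800*(-1/217) = -9775*(-1/3851) - 48800/217 = 9775/3851 - 48800/217 = -185807625/835667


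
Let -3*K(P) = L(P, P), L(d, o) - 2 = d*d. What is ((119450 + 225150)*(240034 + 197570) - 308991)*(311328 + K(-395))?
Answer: 39104794188312471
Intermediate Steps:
L(d, o) = 2 + d² (L(d, o) = 2 + d*d = 2 + d²)
K(P) = -⅔ - P²/3 (K(P) = -(2 + P²)/3 = -⅔ - P²/3)
((119450 + 225150)*(240034 + 197570) - 308991)*(311328 + K(-395)) = ((119450 + 225150)*(240034 + 197570) - 308991)*(311328 + (-⅔ - ⅓*(-395)²)) = (344600*437604 - 308991)*(311328 + (-⅔ - ⅓*156025)) = (150798338400 - 308991)*(311328 + (-⅔ - 156025/3)) = 150798029409*(311328 - 52009) = 150798029409*259319 = 39104794188312471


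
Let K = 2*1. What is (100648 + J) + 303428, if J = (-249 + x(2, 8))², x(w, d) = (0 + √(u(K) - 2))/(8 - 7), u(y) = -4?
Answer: 466071 - 498*I*√6 ≈ 4.6607e+5 - 1219.8*I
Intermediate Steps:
K = 2
x(w, d) = I*√6 (x(w, d) = (0 + √(-4 - 2))/(8 - 7) = (0 + √(-6))/1 = (0 + I*√6)*1 = (I*√6)*1 = I*√6)
J = (-249 + I*√6)² ≈ 61995.0 - 1219.8*I
(100648 + J) + 303428 = (100648 + (249 - I*√6)²) + 303428 = 404076 + (249 - I*√6)²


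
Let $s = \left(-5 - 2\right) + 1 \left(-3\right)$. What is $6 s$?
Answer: $-60$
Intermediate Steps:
$s = -10$ ($s = \left(-5 - 2\right) - 3 = -7 - 3 = -10$)
$6 s = 6 \left(-10\right) = -60$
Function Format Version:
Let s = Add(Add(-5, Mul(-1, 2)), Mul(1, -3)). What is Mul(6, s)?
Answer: -60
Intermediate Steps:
s = -10 (s = Add(Add(-5, -2), -3) = Add(-7, -3) = -10)
Mul(6, s) = Mul(6, -10) = -60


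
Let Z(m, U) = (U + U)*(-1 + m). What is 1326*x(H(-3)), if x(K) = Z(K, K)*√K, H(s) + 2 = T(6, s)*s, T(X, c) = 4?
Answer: 556920*I*√14 ≈ 2.0838e+6*I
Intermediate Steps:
Z(m, U) = 2*U*(-1 + m) (Z(m, U) = (2*U)*(-1 + m) = 2*U*(-1 + m))
H(s) = -2 + 4*s
x(K) = 2*K^(3/2)*(-1 + K) (x(K) = (2*K*(-1 + K))*√K = 2*K^(3/2)*(-1 + K))
1326*x(H(-3)) = 1326*(2*(-2 + 4*(-3))^(3/2)*(-1 + (-2 + 4*(-3)))) = 1326*(2*(-2 - 12)^(3/2)*(-1 + (-2 - 12))) = 1326*(2*(-14)^(3/2)*(-1 - 14)) = 1326*(2*(-14*I*√14)*(-15)) = 1326*(420*I*√14) = 556920*I*√14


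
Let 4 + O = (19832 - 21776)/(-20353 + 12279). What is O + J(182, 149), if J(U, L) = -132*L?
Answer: -79414892/4037 ≈ -19672.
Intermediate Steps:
O = -15176/4037 (O = -4 + (19832 - 21776)/(-20353 + 12279) = -4 - 1944/(-8074) = -4 - 1944*(-1/8074) = -4 + 972/4037 = -15176/4037 ≈ -3.7592)
O + J(182, 149) = -15176/4037 - 132*149 = -15176/4037 - 19668 = -79414892/4037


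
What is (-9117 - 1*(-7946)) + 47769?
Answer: 46598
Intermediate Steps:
(-9117 - 1*(-7946)) + 47769 = (-9117 + 7946) + 47769 = -1171 + 47769 = 46598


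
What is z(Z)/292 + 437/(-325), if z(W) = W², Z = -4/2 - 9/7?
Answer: -6080671/4650100 ≈ -1.3076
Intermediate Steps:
Z = -23/7 (Z = -4*½ - 9*⅐ = -2 - 9/7 = -23/7 ≈ -3.2857)
z(Z)/292 + 437/(-325) = (-23/7)²/292 + 437/(-325) = (529/49)*(1/292) + 437*(-1/325) = 529/14308 - 437/325 = -6080671/4650100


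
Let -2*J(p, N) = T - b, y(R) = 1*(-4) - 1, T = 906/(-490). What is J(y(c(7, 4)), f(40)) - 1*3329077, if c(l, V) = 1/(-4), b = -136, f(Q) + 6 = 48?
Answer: -1631280597/490 ≈ -3.3291e+6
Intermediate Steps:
f(Q) = 42 (f(Q) = -6 + 48 = 42)
c(l, V) = -¼
T = -453/245 (T = 906*(-1/490) = -453/245 ≈ -1.8490)
y(R) = -5 (y(R) = -4 - 1 = -5)
J(p, N) = -32867/490 (J(p, N) = -(-453/245 - 1*(-136))/2 = -(-453/245 + 136)/2 = -½*32867/245 = -32867/490)
J(y(c(7, 4)), f(40)) - 1*3329077 = -32867/490 - 1*3329077 = -32867/490 - 3329077 = -1631280597/490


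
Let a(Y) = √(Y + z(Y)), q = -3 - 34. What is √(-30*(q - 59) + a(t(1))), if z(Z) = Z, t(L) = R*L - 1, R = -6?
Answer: √(2880 + I*√14) ≈ 53.666 + 0.0349*I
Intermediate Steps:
q = -37
t(L) = -1 - 6*L (t(L) = -6*L - 1 = -1 - 6*L)
a(Y) = √2*√Y (a(Y) = √(Y + Y) = √(2*Y) = √2*√Y)
√(-30*(q - 59) + a(t(1))) = √(-30*(-37 - 59) + √2*√(-1 - 6*1)) = √(-30*(-96) + √2*√(-1 - 6)) = √(2880 + √2*√(-7)) = √(2880 + √2*(I*√7)) = √(2880 + I*√14)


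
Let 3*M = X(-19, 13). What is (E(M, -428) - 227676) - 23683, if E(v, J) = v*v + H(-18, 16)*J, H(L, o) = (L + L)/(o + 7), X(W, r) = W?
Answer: -51884338/207 ≈ -2.5065e+5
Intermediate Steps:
M = -19/3 (M = (⅓)*(-19) = -19/3 ≈ -6.3333)
H(L, o) = 2*L/(7 + o) (H(L, o) = (2*L)/(7 + o) = 2*L/(7 + o))
E(v, J) = v² - 36*J/23 (E(v, J) = v*v + (2*(-18)/(7 + 16))*J = v² + (2*(-18)/23)*J = v² + (2*(-18)*(1/23))*J = v² - 36*J/23)
(E(M, -428) - 227676) - 23683 = (((-19/3)² - 36/23*(-428)) - 227676) - 23683 = ((361/9 + 15408/23) - 227676) - 23683 = (146975/207 - 227676) - 23683 = -46981957/207 - 23683 = -51884338/207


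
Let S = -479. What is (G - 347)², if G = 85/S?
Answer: 27655024804/229441 ≈ 1.2053e+5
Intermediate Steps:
G = -85/479 (G = 85/(-479) = 85*(-1/479) = -85/479 ≈ -0.17745)
(G - 347)² = (-85/479 - 347)² = (-166298/479)² = 27655024804/229441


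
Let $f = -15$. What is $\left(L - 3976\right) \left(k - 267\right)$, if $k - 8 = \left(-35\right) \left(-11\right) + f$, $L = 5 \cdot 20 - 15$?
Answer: $-431901$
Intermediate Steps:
$L = 85$ ($L = 100 - 15 = 85$)
$k = 378$ ($k = 8 - -370 = 8 + \left(385 - 15\right) = 8 + 370 = 378$)
$\left(L - 3976\right) \left(k - 267\right) = \left(85 - 3976\right) \left(378 - 267\right) = - 3891 \left(378 - 267\right) = \left(-3891\right) 111 = -431901$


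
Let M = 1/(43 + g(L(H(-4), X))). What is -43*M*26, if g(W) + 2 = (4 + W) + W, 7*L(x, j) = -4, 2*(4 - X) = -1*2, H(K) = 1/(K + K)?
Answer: -7826/307 ≈ -25.492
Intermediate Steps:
H(K) = 1/(2*K)
X = 5 (X = 4 - (-1)*2/2 = 4 - 1/2*(-2) = 4 + 1 = 5)
L(x, j) = -4/7 (L(x, j) = (1/7)*(-4) = -4/7)
g(W) = 2 + 2*W (g(W) = -2 + ((4 + W) + W) = -2 + (4 + 2*W) = 2 + 2*W)
M = 7/307 (M = 1/(43 + (2 + 2*(-4/7))) = 1/(43 + (2 - 8/7)) = 1/(43 + 6/7) = 1/(307/7) = 7/307 ≈ 0.022801)
-43*M*26 = -43*7/307*26 = -301/307*26 = -7826/307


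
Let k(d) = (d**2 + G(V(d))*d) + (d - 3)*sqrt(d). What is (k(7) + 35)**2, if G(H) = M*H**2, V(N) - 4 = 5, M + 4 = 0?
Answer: 4769968 - 17472*sqrt(7) ≈ 4.7237e+6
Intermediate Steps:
M = -4 (M = -4 + 0 = -4)
V(N) = 9 (V(N) = 4 + 5 = 9)
G(H) = -4*H**2
k(d) = d**2 - 324*d + sqrt(d)*(-3 + d) (k(d) = (d**2 + (-4*9**2)*d) + (d - 3)*sqrt(d) = (d**2 + (-4*81)*d) + (-3 + d)*sqrt(d) = (d**2 - 324*d) + sqrt(d)*(-3 + d) = d**2 - 324*d + sqrt(d)*(-3 + d))
(k(7) + 35)**2 = ((7**2 + 7**(3/2) - 324*7 - 3*sqrt(7)) + 35)**2 = ((49 + 7*sqrt(7) - 2268 - 3*sqrt(7)) + 35)**2 = ((-2219 + 4*sqrt(7)) + 35)**2 = (-2184 + 4*sqrt(7))**2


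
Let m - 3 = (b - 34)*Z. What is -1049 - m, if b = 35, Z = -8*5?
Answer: -1012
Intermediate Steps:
Z = -40
m = -37 (m = 3 + (35 - 34)*(-40) = 3 + 1*(-40) = 3 - 40 = -37)
-1049 - m = -1049 - 1*(-37) = -1049 + 37 = -1012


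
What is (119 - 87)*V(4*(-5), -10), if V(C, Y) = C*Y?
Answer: 6400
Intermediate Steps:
(119 - 87)*V(4*(-5), -10) = (119 - 87)*((4*(-5))*(-10)) = 32*(-20*(-10)) = 32*200 = 6400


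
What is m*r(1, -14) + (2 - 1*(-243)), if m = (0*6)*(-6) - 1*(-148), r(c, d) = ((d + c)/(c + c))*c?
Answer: -717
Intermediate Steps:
r(c, d) = c/2 + d/2 (r(c, d) = ((c + d)/((2*c)))*c = ((c + d)*(1/(2*c)))*c = ((c + d)/(2*c))*c = c/2 + d/2)
m = 148 (m = 0*(-6) + 148 = 0 + 148 = 148)
m*r(1, -14) + (2 - 1*(-243)) = 148*((½)*1 + (½)*(-14)) + (2 - 1*(-243)) = 148*(½ - 7) + (2 + 243) = 148*(-13/2) + 245 = -962 + 245 = -717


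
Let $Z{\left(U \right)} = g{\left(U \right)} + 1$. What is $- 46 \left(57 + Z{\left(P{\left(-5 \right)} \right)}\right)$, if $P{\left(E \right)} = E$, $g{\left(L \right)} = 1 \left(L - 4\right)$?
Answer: $-2254$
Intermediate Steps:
$g{\left(L \right)} = -4 + L$ ($g{\left(L \right)} = 1 \left(-4 + L\right) = -4 + L$)
$Z{\left(U \right)} = -3 + U$ ($Z{\left(U \right)} = \left(-4 + U\right) + 1 = -3 + U$)
$- 46 \left(57 + Z{\left(P{\left(-5 \right)} \right)}\right) = - 46 \left(57 - 8\right) = \left(-46\right) 49 = -2254$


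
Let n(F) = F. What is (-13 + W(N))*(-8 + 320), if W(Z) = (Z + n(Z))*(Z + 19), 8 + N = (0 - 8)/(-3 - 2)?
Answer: -1359384/25 ≈ -54375.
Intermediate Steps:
N = -32/5 (N = -8 + (0 - 8)/(-3 - 2) = -8 - 8/(-5) = -8 - 8*(-⅕) = -8 + 8/5 = -32/5 ≈ -6.4000)
W(Z) = 2*Z*(19 + Z) (W(Z) = (Z + Z)*(Z + 19) = (2*Z)*(19 + Z) = 2*Z*(19 + Z))
(-13 + W(N))*(-8 + 320) = (-13 + 2*(-32/5)*(19 - 32/5))*(-8 + 320) = (-13 + 2*(-32/5)*(63/5))*312 = (-13 - 4032/25)*312 = -4357/25*312 = -1359384/25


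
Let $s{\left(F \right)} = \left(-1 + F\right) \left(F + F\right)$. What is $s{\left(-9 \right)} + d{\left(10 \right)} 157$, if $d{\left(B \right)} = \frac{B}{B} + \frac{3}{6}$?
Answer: $\frac{831}{2} \approx 415.5$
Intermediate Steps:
$d{\left(B \right)} = \frac{3}{2}$ ($d{\left(B \right)} = 1 + 3 \cdot \frac{1}{6} = 1 + \frac{1}{2} = \frac{3}{2}$)
$s{\left(F \right)} = 2 F \left(-1 + F\right)$ ($s{\left(F \right)} = \left(-1 + F\right) 2 F = 2 F \left(-1 + F\right)$)
$s{\left(-9 \right)} + d{\left(10 \right)} 157 = 2 \left(-9\right) \left(-1 - 9\right) + \frac{3}{2} \cdot 157 = 2 \left(-9\right) \left(-10\right) + \frac{471}{2} = 180 + \frac{471}{2} = \frac{831}{2}$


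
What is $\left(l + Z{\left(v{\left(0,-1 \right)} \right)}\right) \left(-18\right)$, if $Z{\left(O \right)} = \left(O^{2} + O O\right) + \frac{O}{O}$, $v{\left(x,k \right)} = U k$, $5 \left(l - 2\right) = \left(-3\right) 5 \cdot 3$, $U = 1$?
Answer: $72$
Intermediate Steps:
$l = -7$ ($l = 2 + \frac{\left(-3\right) 5 \cdot 3}{5} = 2 + \frac{\left(-15\right) 3}{5} = 2 + \frac{1}{5} \left(-45\right) = 2 - 9 = -7$)
$v{\left(x,k \right)} = k$ ($v{\left(x,k \right)} = 1 k = k$)
$Z{\left(O \right)} = 1 + 2 O^{2}$ ($Z{\left(O \right)} = \left(O^{2} + O^{2}\right) + 1 = 2 O^{2} + 1 = 1 + 2 O^{2}$)
$\left(l + Z{\left(v{\left(0,-1 \right)} \right)}\right) \left(-18\right) = \left(-7 + \left(1 + 2 \left(-1\right)^{2}\right)\right) \left(-18\right) = \left(-7 + \left(1 + 2 \cdot 1\right)\right) \left(-18\right) = \left(-7 + \left(1 + 2\right)\right) \left(-18\right) = \left(-7 + 3\right) \left(-18\right) = \left(-4\right) \left(-18\right) = 72$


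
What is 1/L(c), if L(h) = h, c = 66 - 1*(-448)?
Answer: 1/514 ≈ 0.0019455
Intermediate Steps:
c = 514 (c = 66 + 448 = 514)
1/L(c) = 1/514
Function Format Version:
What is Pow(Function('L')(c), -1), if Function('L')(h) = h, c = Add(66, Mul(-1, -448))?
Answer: Rational(1, 514) ≈ 0.0019455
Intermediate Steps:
c = 514 (c = Add(66, 448) = 514)
Pow(Function('L')(c), -1) = Pow(514, -1) = Rational(1, 514)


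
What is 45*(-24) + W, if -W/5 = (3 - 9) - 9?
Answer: -1005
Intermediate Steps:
W = 75 (W = -5*((3 - 9) - 9) = -5*(-6 - 9) = -5*(-15) = 75)
45*(-24) + W = 45*(-24) + 75 = -1080 + 75 = -1005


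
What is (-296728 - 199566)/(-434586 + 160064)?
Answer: 248147/137261 ≈ 1.8078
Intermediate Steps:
(-296728 - 199566)/(-434586 + 160064) = -496294/(-274522) = -496294*(-1/274522) = 248147/137261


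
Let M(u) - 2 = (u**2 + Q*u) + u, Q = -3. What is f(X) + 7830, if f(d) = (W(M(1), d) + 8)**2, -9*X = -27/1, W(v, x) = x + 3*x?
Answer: 8230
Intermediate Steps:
M(u) = 2 + u**2 - 2*u (M(u) = 2 + ((u**2 - 3*u) + u) = 2 + (u**2 - 2*u) = 2 + u**2 - 2*u)
W(v, x) = 4*x
X = 3 (X = -(-3)/1 = -(-3) = -1/9*(-27) = 3)
f(d) = (8 + 4*d)**2 (f(d) = (4*d + 8)**2 = (8 + 4*d)**2)
f(X) + 7830 = 16*(2 + 3)**2 + 7830 = 16*5**2 + 7830 = 16*25 + 7830 = 400 + 7830 = 8230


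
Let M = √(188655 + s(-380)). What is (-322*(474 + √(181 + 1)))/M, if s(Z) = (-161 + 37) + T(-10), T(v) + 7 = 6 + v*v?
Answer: 161*√188630*(-474 - √182)/94315 ≈ -361.42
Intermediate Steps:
T(v) = -1 + v² (T(v) = -7 + (6 + v*v) = -7 + (6 + v²) = -1 + v²)
s(Z) = -25 (s(Z) = (-161 + 37) + (-1 + (-10)²) = -124 + (-1 + 100) = -124 + 99 = -25)
M = √188630 (M = √(188655 - 25) = √188630 ≈ 434.32)
(-322*(474 + √(181 + 1)))/M = (-322*(474 + √(181 + 1)))/(√188630) = (-322*(474 + √182))*(√188630/188630) = (-152628 - 322*√182)*(√188630/188630) = √188630*(-152628 - 322*√182)/188630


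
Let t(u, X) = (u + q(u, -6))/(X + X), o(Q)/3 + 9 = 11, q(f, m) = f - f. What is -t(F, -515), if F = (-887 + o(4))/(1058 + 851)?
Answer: -881/1966270 ≈ -0.00044806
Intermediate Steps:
q(f, m) = 0
o(Q) = 6 (o(Q) = -27 + 3*11 = -27 + 33 = 6)
F = -881/1909 (F = (-887 + 6)/(1058 + 851) = -881/1909 ≈ -0.46150)
t(u, X) = u/(2*X) (t(u, X) = (u + 0)/(X + X) = u/((2*X)) = u*(1/(2*X)) = u/(2*X))
-t(F, -515) = -(-881)/(2*1909*(-515)) = -(-881)*(-1)/(2*1909*515) = -1*881/1966270 = -881/1966270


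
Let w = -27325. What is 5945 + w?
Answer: -21380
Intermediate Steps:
5945 + w = 5945 - 27325 = -21380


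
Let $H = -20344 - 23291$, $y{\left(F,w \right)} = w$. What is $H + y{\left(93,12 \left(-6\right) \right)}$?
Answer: $-43707$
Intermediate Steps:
$H = -43635$ ($H = -20344 - 23291 = -43635$)
$H + y{\left(93,12 \left(-6\right) \right)} = -43635 + 12 \left(-6\right) = -43635 - 72 = -43707$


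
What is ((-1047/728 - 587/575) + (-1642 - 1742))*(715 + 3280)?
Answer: -1132639837039/83720 ≈ -1.3529e+7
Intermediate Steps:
((-1047/728 - 587/575) + (-1642 - 1742))*(715 + 3280) = ((-1047*1/728 - 587*1/575) - 3384)*3995 = ((-1047/728 - 587/575) - 3384)*3995 = (-1029361/418600 - 3384)*3995 = -1417571761/418600*3995 = -1132639837039/83720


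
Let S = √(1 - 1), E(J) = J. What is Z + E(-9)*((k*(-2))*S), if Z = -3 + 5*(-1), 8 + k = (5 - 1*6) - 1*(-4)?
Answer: -8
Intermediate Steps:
k = -5 (k = -8 + ((5 - 1*6) - 1*(-4)) = -8 + ((5 - 6) + 4) = -8 + (-1 + 4) = -8 + 3 = -5)
S = 0 (S = √0 = 0)
Z = -8 (Z = -3 - 5 = -8)
Z + E(-9)*((k*(-2))*S) = -8 - 9*(-5*(-2))*0 = -8 - 90*0 = -8 - 9*0 = -8 + 0 = -8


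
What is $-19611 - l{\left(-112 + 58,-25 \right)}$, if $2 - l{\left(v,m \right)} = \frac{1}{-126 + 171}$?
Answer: $- \frac{882584}{45} \approx -19613.0$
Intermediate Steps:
$l{\left(v,m \right)} = \frac{89}{45}$ ($l{\left(v,m \right)} = 2 - \frac{1}{-126 + 171} = 2 - \frac{1}{45} = \frac{89}{45}$)
$-19611 - l{\left(-112 + 58,-25 \right)} = -19611 - \frac{89}{45} = - \frac{882584}{45}$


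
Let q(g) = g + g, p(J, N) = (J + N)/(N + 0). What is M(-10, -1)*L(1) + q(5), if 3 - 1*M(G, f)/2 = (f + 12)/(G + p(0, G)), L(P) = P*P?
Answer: 166/9 ≈ 18.444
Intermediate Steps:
L(P) = P²
p(J, N) = (J + N)/N
M(G, f) = 6 - 2*(12 + f)/(1 + G) (M(G, f) = 6 - 2*(f + 12)/(G + (0 + G)/G) = 6 - 2*(12 + f)/(G + G/G) = 6 - 2*(12 + f)/(G + 1) = 6 - 2*(12 + f)/(1 + G))
q(g) = 2*g
M(-10, -1)*L(1) + q(5) = (2*(-9 - 1*(-1) + 3*(-10))/(1 - 10))*1² + 2*5 = (2*(-9 + 1 - 30)/(-9))*1 + 10 = (2*(-⅑)*(-38))*1 + 10 = (76/9)*1 + 10 = 76/9 + 10 = 166/9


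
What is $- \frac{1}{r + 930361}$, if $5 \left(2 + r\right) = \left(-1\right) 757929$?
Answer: $- \frac{5}{3893866} \approx -1.2841 \cdot 10^{-6}$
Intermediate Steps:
$r = - \frac{757939}{5}$ ($r = -2 + \frac{\left(-1\right) 757929}{5} = -2 + \frac{1}{5} \left(-757929\right) = -2 - \frac{757929}{5} = - \frac{757939}{5} \approx -1.5159 \cdot 10^{5}$)
$- \frac{1}{r + 930361} = - \frac{1}{- \frac{757939}{5} + 930361} = - \frac{1}{\frac{3893866}{5}} = \left(-1\right) \frac{5}{3893866} = - \frac{5}{3893866}$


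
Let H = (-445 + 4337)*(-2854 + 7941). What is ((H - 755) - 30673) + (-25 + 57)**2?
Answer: 19768200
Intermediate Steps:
H = 19798604 (H = 3892*5087 = 19798604)
((H - 755) - 30673) + (-25 + 57)**2 = ((19798604 - 755) - 30673) + (-25 + 57)**2 = (19797849 - 30673) + 32**2 = 19767176 + 1024 = 19768200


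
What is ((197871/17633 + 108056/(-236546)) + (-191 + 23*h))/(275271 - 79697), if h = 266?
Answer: 6191627452501/203935552118683 ≈ 0.030361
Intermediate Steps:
((197871/17633 + 108056/(-236546)) + (-191 + 23*h))/(275271 - 79697) = ((197871/17633 + 108056/(-236546)) + (-191 + 23*266))/(275271 - 79697) = ((197871*(1/17633) + 108056*(-1/236546)) + (-191 + 6118))/195574 = ((197871/17633 - 54028/118273) + 5927)*(1/195574) = (22450121059/2085507809 + 5927)*(1/195574) = (12383254905002/2085507809)*(1/195574) = 6191627452501/203935552118683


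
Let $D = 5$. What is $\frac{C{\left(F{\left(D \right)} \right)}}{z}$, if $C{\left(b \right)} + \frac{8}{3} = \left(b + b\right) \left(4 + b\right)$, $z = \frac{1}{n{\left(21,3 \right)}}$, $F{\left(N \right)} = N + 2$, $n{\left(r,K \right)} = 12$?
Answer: $1816$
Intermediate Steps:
$F{\left(N \right)} = 2 + N$
$z = \frac{1}{12} \approx 0.083333$
$C{\left(b \right)} = - \frac{8}{3} + 2 b \left(4 + b\right)$ ($C{\left(b \right)} = - \frac{8}{3} + \left(b + b\right) \left(4 + b\right) = - \frac{8}{3} + 2 b \left(4 + b\right)$)
$\frac{C{\left(F{\left(D \right)} \right)}}{z} = \left(- \frac{8}{3} + 2 \left(2 + 5\right)^{2} + 8 \left(2 + 5\right)\right) \frac{1}{\frac{1}{12}} = \left(- \frac{8}{3} + 2 \cdot 7^{2} + 8 \cdot 7\right) 12 = \left(- \frac{8}{3} + 2 \cdot 49 + 56\right) 12 = \left(- \frac{8}{3} + 98 + 56\right) 12 = \frac{454}{3} \cdot 12 = 1816$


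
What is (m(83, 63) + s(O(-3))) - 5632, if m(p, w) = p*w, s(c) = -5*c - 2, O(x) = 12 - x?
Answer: -480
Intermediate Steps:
s(c) = -2 - 5*c
(m(83, 63) + s(O(-3))) - 5632 = (83*63 + (-2 - 5*(12 - 1*(-3)))) - 5632 = (5229 + (-2 - 5*(12 + 3))) - 5632 = (5229 + (-2 - 5*15)) - 5632 = (5229 + (-2 - 75)) - 5632 = (5229 - 77) - 5632 = 5152 - 5632 = -480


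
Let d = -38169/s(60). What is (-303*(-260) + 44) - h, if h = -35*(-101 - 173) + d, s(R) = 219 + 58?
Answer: 19215987/277 ≈ 69372.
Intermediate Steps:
s(R) = 277
d = -38169/277 ≈ -137.79
h = 2618261/277 (h = -35*(-101 - 173) - 38169/277 = -35*(-274) - 38169/277 = 9590 - 38169/277 = 2618261/277 ≈ 9452.2)
(-303*(-260) + 44) - h = (-303*(-260) + 44) - 1*2618261/277 = (78780 + 44) - 2618261/277 = 78824 - 2618261/277 = 19215987/277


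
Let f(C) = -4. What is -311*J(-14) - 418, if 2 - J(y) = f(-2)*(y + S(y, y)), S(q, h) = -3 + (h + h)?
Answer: 54940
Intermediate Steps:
S(q, h) = -3 + 2*h
J(y) = -10 + 12*y (J(y) = 2 - (-4)*(y + (-3 + 2*y)) = 2 - (-4)*(-3 + 3*y) = 2 - (12 - 12*y) = 2 + (-12 + 12*y) = -10 + 12*y)
-311*J(-14) - 418 = -311*(-10 + 12*(-14)) - 418 = -311*(-10 - 168) - 418 = -311*(-178) - 418 = 55358 - 418 = 54940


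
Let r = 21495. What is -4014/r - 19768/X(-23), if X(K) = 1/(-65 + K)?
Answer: 12464118022/7165 ≈ 1.7396e+6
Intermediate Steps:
-4014/r - 19768/X(-23) = -4014/21495 - 19768/(1/(-65 - 23)) = -4014*1/21495 - 19768/(1/(-88)) = -1338/7165 - 19768/(-1/88) = -1338/7165 - 19768*(-88) = -1338/7165 + 1739584 = 12464118022/7165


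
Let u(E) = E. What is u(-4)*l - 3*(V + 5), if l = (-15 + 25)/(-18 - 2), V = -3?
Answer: -4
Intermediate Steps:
l = -½ (l = 10/(-20) = 10*(-1/20) = -½ ≈ -0.50000)
u(-4)*l - 3*(V + 5) = -4*(-½) - 3*(-3 + 5) = 2 - 3*2 = 2 - 6 = -4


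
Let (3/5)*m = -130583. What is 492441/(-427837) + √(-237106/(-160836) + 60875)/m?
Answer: -492441/427837 - √393691490118654/17502039490 ≈ -1.1521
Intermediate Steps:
m = -652915/3 (m = (5/3)*(-130583) = -652915/3 ≈ -2.1764e+5)
492441/(-427837) + √(-237106/(-160836) + 60875)/m = 492441/(-427837) + √(-237106/(-160836) + 60875)/(-652915/3) = 492441*(-1/427837) + √(-237106*(-1/160836) + 60875)*(-3/652915) = -492441/427837 + √(118553/80418 + 60875)*(-3/652915) = -492441/427837 + √(4895564303/80418)*(-3/652915) = -492441/427837 + (√393691490118654/80418)*(-3/652915) = -492441/427837 - √393691490118654/17502039490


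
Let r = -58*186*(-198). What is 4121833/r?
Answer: 4121833/2136024 ≈ 1.9297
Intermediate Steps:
r = 2136024 (r = -10788*(-198) = 2136024)
4121833/r = 4121833/2136024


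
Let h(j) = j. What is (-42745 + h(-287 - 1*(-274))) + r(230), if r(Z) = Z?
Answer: -42528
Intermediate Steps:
(-42745 + h(-287 - 1*(-274))) + r(230) = (-42745 + (-287 - 1*(-274))) + 230 = (-42745 + (-287 + 274)) + 230 = (-42745 - 13) + 230 = -42758 + 230 = -42528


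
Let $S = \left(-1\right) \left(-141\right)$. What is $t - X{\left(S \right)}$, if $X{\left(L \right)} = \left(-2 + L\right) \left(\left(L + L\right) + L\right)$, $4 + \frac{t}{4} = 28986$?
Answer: $57131$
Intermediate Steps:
$t = 115928$ ($t = -16 + 4 \cdot 28986 = -16 + 115944 = 115928$)
$S = 141$
$X{\left(L \right)} = 3 L \left(-2 + L\right)$ ($X{\left(L \right)} = \left(-2 + L\right) \left(2 L + L\right) = \left(-2 + L\right) 3 L = 3 L \left(-2 + L\right)$)
$t - X{\left(S \right)} = 115928 - 3 \cdot 141 \left(-2 + 141\right) = 115928 - 3 \cdot 141 \cdot 139 = 115928 - 58797 = 57131$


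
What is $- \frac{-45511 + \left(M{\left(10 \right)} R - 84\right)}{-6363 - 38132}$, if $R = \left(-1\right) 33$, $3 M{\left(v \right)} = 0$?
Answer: $- \frac{829}{809} \approx -1.0247$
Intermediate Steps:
$M{\left(v \right)} = 0$ ($M{\left(v \right)} = \frac{1}{3} \cdot 0 = 0$)
$R = -33$
$- \frac{-45511 + \left(M{\left(10 \right)} R - 84\right)}{-6363 - 38132} = - \frac{-45511 + \left(0 \left(-33\right) - 84\right)}{-6363 - 38132} = - \frac{-45511 + \left(0 - 84\right)}{-44495} = - \frac{\left(-45511 - 84\right) \left(-1\right)}{44495} = - \frac{\left(-45595\right) \left(-1\right)}{44495} = \left(-1\right) \frac{829}{809} = - \frac{829}{809}$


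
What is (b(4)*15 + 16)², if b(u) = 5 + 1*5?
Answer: 27556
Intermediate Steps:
b(u) = 10 (b(u) = 5 + 5 = 10)
(b(4)*15 + 16)² = (10*15 + 16)² = (150 + 16)² = 166² = 27556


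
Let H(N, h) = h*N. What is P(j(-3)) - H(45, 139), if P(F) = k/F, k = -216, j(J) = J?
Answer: -6183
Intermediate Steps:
H(N, h) = N*h
P(F) = -216/F
P(j(-3)) - H(45, 139) = -216/(-3) - 45*139 = -216*(-⅓) - 1*6255 = 72 - 6255 = -6183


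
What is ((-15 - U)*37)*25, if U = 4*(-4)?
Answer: 925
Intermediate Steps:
U = -16
((-15 - U)*37)*25 = ((-15 - 1*(-16))*37)*25 = ((-15 + 16)*37)*25 = (1*37)*25 = 37*25 = 925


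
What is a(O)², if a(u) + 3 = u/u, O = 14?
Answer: 4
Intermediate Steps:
a(u) = -2 (a(u) = -3 + u/u = -3 + 1 = -2)
a(O)² = (-2)² = 4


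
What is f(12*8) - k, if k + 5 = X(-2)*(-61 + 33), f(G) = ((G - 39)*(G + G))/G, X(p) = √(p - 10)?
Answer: 119 + 56*I*√3 ≈ 119.0 + 96.995*I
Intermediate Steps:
X(p) = √(-10 + p)
f(G) = -78 + 2*G (f(G) = ((-39 + G)*(2*G))/G = (2*G*(-39 + G))/G = -78 + 2*G)
k = -5 - 56*I*√3 (k = -5 + √(-10 - 2)*(-61 + 33) = -5 + √(-12)*(-28) = -5 + (2*I*√3)*(-28) = -5 - 56*I*√3 ≈ -5.0 - 96.995*I)
f(12*8) - k = (-78 + 2*(12*8)) - (-5 - 56*I*√3) = (-78 + 2*96) + (5 + 56*I*√3) = (-78 + 192) + (5 + 56*I*√3) = 114 + (5 + 56*I*√3) = 119 + 56*I*√3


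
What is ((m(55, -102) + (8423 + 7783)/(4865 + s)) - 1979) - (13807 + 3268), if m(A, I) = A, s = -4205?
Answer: -2087189/110 ≈ -18974.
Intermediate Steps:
((m(55, -102) + (8423 + 7783)/(4865 + s)) - 1979) - (13807 + 3268) = ((55 + (8423 + 7783)/(4865 - 4205)) - 1979) - (13807 + 3268) = ((55 + 16206/660) - 1979) - 1*17075 = ((55 + 16206*(1/660)) - 1979) - 17075 = ((55 + 2701/110) - 1979) - 17075 = (8751/110 - 1979) - 17075 = -208939/110 - 17075 = -2087189/110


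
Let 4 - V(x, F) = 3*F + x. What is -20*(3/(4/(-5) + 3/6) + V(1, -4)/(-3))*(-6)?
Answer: -1800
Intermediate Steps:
V(x, F) = 4 - x - 3*F (V(x, F) = 4 - (3*F + x) = 4 - (x + 3*F) = 4 + (-x - 3*F) = 4 - x - 3*F)
-20*(3/(4/(-5) + 3/6) + V(1, -4)/(-3))*(-6) = -20*(3/(4/(-5) + 3/6) + (4 - 1*1 - 3*(-4))/(-3))*(-6) = -20*(3/(4*(-1/5) + 3*(1/6)) + (4 - 1 + 12)*(-1/3))*(-6) = -20*(3/(-4/5 + 1/2) + 15*(-1/3))*(-6) = -20*(3/(-3/10) - 5)*(-6) = -20*(3*(-10/3) - 5)*(-6) = -20*(-10 - 5)*(-6) = -20*(-15)*(-6) = 300*(-6) = -1800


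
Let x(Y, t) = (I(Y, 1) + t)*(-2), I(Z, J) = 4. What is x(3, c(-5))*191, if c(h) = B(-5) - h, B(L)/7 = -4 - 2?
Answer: 12606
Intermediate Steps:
B(L) = -42 (B(L) = 7*(-4 - 2) = 7*(-6) = -42)
c(h) = -42 - h
x(Y, t) = -8 - 2*t (x(Y, t) = (4 + t)*(-2) = -8 - 2*t)
x(3, c(-5))*191 = (-8 - 2*(-42 - 1*(-5)))*191 = (-8 - 2*(-42 + 5))*191 = (-8 - 2*(-37))*191 = (-8 + 74)*191 = 66*191 = 12606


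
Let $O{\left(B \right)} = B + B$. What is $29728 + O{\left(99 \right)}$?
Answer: $29926$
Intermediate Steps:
$O{\left(B \right)} = 2 B$
$29728 + O{\left(99 \right)} = 29728 + 2 \cdot 99 = 29728 + 198 = 29926$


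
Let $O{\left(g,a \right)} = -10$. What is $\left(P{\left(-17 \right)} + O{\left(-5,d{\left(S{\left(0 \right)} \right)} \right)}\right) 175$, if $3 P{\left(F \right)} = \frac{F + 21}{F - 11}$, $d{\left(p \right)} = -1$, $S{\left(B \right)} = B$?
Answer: $- \frac{5275}{3} \approx -1758.3$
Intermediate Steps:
$P{\left(F \right)} = \frac{21 + F}{3 \left(-11 + F\right)}$ ($P{\left(F \right)} = \frac{\left(F + 21\right) \frac{1}{F - 11}}{3} = \frac{\left(21 + F\right) \frac{1}{-11 + F}}{3} = \frac{\frac{1}{-11 + F} \left(21 + F\right)}{3} = \frac{21 + F}{3 \left(-11 + F\right)}$)
$\left(P{\left(-17 \right)} + O{\left(-5,d{\left(S{\left(0 \right)} \right)} \right)}\right) 175 = \left(\frac{21 - 17}{3 \left(-11 - 17\right)} - 10\right) 175 = \left(\frac{1}{3} \frac{1}{-28} \cdot 4 - 10\right) 175 = \left(\frac{1}{3} \left(- \frac{1}{28}\right) 4 - 10\right) 175 = \left(- \frac{1}{21} - 10\right) 175 = \left(- \frac{211}{21}\right) 175 = - \frac{5275}{3}$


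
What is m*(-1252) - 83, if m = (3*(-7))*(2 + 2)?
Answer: 105085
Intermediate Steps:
m = -84 (m = -21*4 = -84)
m*(-1252) - 83 = -84*(-1252) - 83 = 105168 - 83 = 105085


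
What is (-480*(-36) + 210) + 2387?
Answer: 19877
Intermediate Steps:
(-480*(-36) + 210) + 2387 = (17280 + 210) + 2387 = 17490 + 2387 = 19877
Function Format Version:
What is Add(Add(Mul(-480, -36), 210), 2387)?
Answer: 19877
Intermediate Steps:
Add(Add(Mul(-480, -36), 210), 2387) = Add(Add(17280, 210), 2387) = Add(17490, 2387) = 19877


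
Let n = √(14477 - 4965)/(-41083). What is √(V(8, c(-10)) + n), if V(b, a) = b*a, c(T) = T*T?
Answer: √(1350250311200 - 82166*√2378)/41083 ≈ 28.284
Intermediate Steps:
c(T) = T²
V(b, a) = a*b
n = -2*√2378/41083 (n = √9512*(-1/41083) = (2*√2378)*(-1/41083) = -2*√2378/41083 ≈ -0.0023740)
√(V(8, c(-10)) + n) = √((-10)²*8 - 2*√2378/41083) = √(100*8 - 2*√2378/41083) = √(800 - 2*√2378/41083)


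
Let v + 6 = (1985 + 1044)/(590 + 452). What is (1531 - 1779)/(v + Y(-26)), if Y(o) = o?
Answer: 258416/30315 ≈ 8.5244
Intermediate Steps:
v = -3223/1042 (v = -6 + (1985 + 1044)/(590 + 452) = -6 + 3029/1042 = -3223/1042 ≈ -3.0931)
(1531 - 1779)/(v + Y(-26)) = (1531 - 1779)/(-3223/1042 - 26) = -248/(-30315/1042) = -248*(-1042/30315) = 258416/30315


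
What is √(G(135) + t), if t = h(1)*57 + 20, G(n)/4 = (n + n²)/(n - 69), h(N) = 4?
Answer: 2*√41162/11 ≈ 36.888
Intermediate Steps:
G(n) = 4*(n + n²)/(-69 + n) (G(n) = 4*((n + n²)/(n - 69)) = 4*((n + n²)/(-69 + n)) = 4*(n + n²)/(-69 + n))
t = 248 (t = 4*57 + 20 = 228 + 20 = 248)
√(G(135) + t) = √(4*135*(1 + 135)/(-69 + 135) + 248) = √(4*135*136/66 + 248) = √(4*135*(1/66)*136 + 248) = √(12240/11 + 248) = √(14968/11) = 2*√41162/11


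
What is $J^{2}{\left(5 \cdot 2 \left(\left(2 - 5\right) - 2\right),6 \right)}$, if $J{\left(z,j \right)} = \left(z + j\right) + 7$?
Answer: $1369$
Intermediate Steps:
$J{\left(z,j \right)} = 7 + j + z$ ($J{\left(z,j \right)} = \left(j + z\right) + 7 = 7 + j + z$)
$J^{2}{\left(5 \cdot 2 \left(\left(2 - 5\right) - 2\right),6 \right)} = \left(7 + 6 + 5 \cdot 2 \left(\left(2 - 5\right) - 2\right)\right)^{2} = \left(7 + 6 + 5 \cdot 2 \left(-3 - 2\right)\right)^{2} = \left(7 + 6 + 5 \cdot 2 \left(-5\right)\right)^{2} = \left(7 + 6 + 5 \left(-10\right)\right)^{2} = \left(7 + 6 - 50\right)^{2} = \left(-37\right)^{2} = 1369$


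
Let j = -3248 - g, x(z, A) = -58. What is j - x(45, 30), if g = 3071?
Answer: -6261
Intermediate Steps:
j = -6319 (j = -3248 - 1*3071 = -3248 - 3071 = -6319)
j - x(45, 30) = -6319 - 1*(-58) = -6319 + 58 = -6261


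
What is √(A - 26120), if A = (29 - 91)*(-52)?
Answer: 12*I*√159 ≈ 151.31*I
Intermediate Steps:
A = 3224 (A = -62*(-52) = 3224)
√(A - 26120) = √(3224 - 26120) = √(-22896) = 12*I*√159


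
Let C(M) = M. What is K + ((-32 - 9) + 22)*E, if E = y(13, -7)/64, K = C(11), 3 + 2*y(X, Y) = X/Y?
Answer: 5251/448 ≈ 11.721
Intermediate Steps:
y(X, Y) = -3/2 + X/(2*Y) (y(X, Y) = -3/2 + (X/Y)/2 = -3/2 + X/(2*Y))
K = 11
E = -17/448 (E = ((1/2)*(13 - 3*(-7))/(-7))/64 = ((1/2)*(-1/7)*(13 + 21))*(1/64) = ((1/2)*(-1/7)*34)*(1/64) = -17/7*1/64 = -17/448 ≈ -0.037946)
K + ((-32 - 9) + 22)*E = 11 + ((-32 - 9) + 22)*(-17/448) = 11 + (-41 + 22)*(-17/448) = 11 - 19*(-17/448) = 11 + 323/448 = 5251/448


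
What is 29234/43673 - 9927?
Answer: -433512637/43673 ≈ -9926.3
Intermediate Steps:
29234/43673 - 9927 = -433512637/43673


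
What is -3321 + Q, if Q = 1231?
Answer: -2090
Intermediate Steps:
-3321 + Q = -3321 + 1231 = -2090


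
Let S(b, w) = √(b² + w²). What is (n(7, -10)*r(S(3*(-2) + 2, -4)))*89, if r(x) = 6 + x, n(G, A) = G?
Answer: 3738 + 2492*√2 ≈ 7262.2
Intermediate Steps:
(n(7, -10)*r(S(3*(-2) + 2, -4)))*89 = (7*(6 + √((3*(-2) + 2)² + (-4)²)))*89 = (7*(6 + √((-6 + 2)² + 16)))*89 = (7*(6 + √((-4)² + 16)))*89 = (7*(6 + √(16 + 16)))*89 = (7*(6 + √32))*89 = (7*(6 + 4*√2))*89 = (42 + 28*√2)*89 = 3738 + 2492*√2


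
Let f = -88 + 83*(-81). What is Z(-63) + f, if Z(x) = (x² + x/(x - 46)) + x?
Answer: -316582/109 ≈ -2904.4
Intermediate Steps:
Z(x) = x + x² + x/(-46 + x) (Z(x) = (x² + x/(-46 + x)) + x = x + x² + x/(-46 + x))
f = -6811 (f = -88 - 6723 = -6811)
Z(-63) + f = -63*(-45 + (-63)² - 45*(-63))/(-46 - 63) - 6811 = -63*(-45 + 3969 + 2835)/(-109) - 6811 = -63*(-1/109)*6759 - 6811 = 425817/109 - 6811 = -316582/109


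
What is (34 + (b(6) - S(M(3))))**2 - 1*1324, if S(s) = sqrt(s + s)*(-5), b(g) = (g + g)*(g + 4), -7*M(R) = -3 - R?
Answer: 157044/7 + 440*sqrt(21) ≈ 24451.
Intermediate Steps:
M(R) = 3/7 + R/7 (M(R) = -(-3 - R)/7 = 3/7 + R/7)
b(g) = 2*g*(4 + g) (b(g) = (2*g)*(4 + g) = 2*g*(4 + g))
S(s) = -5*sqrt(2)*sqrt(s) (S(s) = sqrt(2*s)*(-5) = (sqrt(2)*sqrt(s))*(-5) = -5*sqrt(2)*sqrt(s))
(34 + (b(6) - S(M(3))))**2 - 1*1324 = (34 + (2*6*(4 + 6) - (-5)*sqrt(2)*sqrt(3/7 + (1/7)*3)))**2 - 1*1324 = (34 + (2*6*10 - (-5)*sqrt(2)*sqrt(3/7 + 3/7)))**2 - 1324 = (34 + (120 - (-5)*sqrt(2)*sqrt(6/7)))**2 - 1324 = (34 + (120 - (-5)*sqrt(2)*sqrt(42)/7))**2 - 1324 = (34 + (120 - (-10)*sqrt(21)/7))**2 - 1324 = (34 + (120 + 10*sqrt(21)/7))**2 - 1324 = (154 + 10*sqrt(21)/7)**2 - 1324 = -1324 + (154 + 10*sqrt(21)/7)**2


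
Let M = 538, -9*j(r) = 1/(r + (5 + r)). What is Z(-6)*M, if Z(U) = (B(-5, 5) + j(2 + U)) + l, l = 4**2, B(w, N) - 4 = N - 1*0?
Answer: 363688/27 ≈ 13470.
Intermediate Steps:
B(w, N) = 4 + N (B(w, N) = 4 + (N - 1*0) = 4 + (N + 0) = 4 + N)
j(r) = -1/(9*(5 + 2*r)) (j(r) = -1/(9*(r + (5 + r))) = -1/(9*(5 + 2*r)))
l = 16
Z(U) = 25 - 1/(81 + 18*U) (Z(U) = ((4 + 5) - 1/(45 + 18*(2 + U))) + 16 = (9 - 1/(45 + (36 + 18*U))) + 16 = (9 - 1/(81 + 18*U)) + 16 = 25 - 1/(81 + 18*U))
Z(-6)*M = (2*(1012 + 225*(-6))/(9*(9 + 2*(-6))))*538 = (2*(1012 - 1350)/(9*(9 - 12)))*538 = ((2/9)*(-338)/(-3))*538 = ((2/9)*(-1/3)*(-338))*538 = (676/27)*538 = 363688/27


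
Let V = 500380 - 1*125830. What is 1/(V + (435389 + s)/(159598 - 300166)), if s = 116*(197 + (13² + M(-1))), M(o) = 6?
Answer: 140568/52649265859 ≈ 2.6699e-6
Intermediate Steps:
s = 43152 (s = 116*(197 + (13² + 6)) = 116*(197 + (169 + 6)) = 116*(197 + 175) = 116*372 = 43152)
V = 374550 (V = 500380 - 125830 = 374550)
1/(V + (435389 + s)/(159598 - 300166)) = 1/(374550 + (435389 + 43152)/(159598 - 300166)) = 1/(374550 + 478541/(-140568)) = 1/(374550 + 478541*(-1/140568)) = 1/(374550 - 478541/140568) = 1/(52649265859/140568) = 140568/52649265859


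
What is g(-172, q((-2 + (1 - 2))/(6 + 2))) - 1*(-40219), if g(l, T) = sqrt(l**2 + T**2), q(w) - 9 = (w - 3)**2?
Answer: 40219 + sqrt(122879089)/64 ≈ 40392.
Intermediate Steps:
q(w) = 9 + (-3 + w)**2 (q(w) = 9 + (w - 3)**2 = 9 + (-3 + w)**2)
g(l, T) = sqrt(T**2 + l**2)
g(-172, q((-2 + (1 - 2))/(6 + 2))) - 1*(-40219) = sqrt((9 + (-3 + (-2 + (1 - 2))/(6 + 2))**2)**2 + (-172)**2) - 1*(-40219) = sqrt((9 + (-3 + (-2 - 1)/8)**2)**2 + 29584) + 40219 = sqrt((9 + (-3 - 3*1/8)**2)**2 + 29584) + 40219 = sqrt((9 + (-3 - 3/8)**2)**2 + 29584) + 40219 = sqrt((9 + (-27/8)**2)**2 + 29584) + 40219 = sqrt((9 + 729/64)**2 + 29584) + 40219 = sqrt((1305/64)**2 + 29584) + 40219 = sqrt(1703025/4096 + 29584) + 40219 = sqrt(122879089/4096) + 40219 = sqrt(122879089)/64 + 40219 = 40219 + sqrt(122879089)/64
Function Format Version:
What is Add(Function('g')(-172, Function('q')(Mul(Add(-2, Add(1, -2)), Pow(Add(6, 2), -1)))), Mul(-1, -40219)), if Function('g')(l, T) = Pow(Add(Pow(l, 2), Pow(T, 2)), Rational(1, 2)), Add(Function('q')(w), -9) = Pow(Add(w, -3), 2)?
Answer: Add(40219, Mul(Rational(1, 64), Pow(122879089, Rational(1, 2)))) ≈ 40392.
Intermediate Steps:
Function('q')(w) = Add(9, Pow(Add(-3, w), 2)) (Function('q')(w) = Add(9, Pow(Add(w, -3), 2)) = Add(9, Pow(Add(-3, w), 2)))
Function('g')(l, T) = Pow(Add(Pow(T, 2), Pow(l, 2)), Rational(1, 2))
Add(Function('g')(-172, Function('q')(Mul(Add(-2, Add(1, -2)), Pow(Add(6, 2), -1)))), Mul(-1, -40219)) = Add(Pow(Add(Pow(Add(9, Pow(Add(-3, Mul(Add(-2, Add(1, -2)), Pow(Add(6, 2), -1))), 2)), 2), Pow(-172, 2)), Rational(1, 2)), Mul(-1, -40219)) = Add(Pow(Add(Pow(Add(9, Pow(Add(-3, Mul(Add(-2, -1), Pow(8, -1))), 2)), 2), 29584), Rational(1, 2)), 40219) = Add(Pow(Add(Pow(Add(9, Pow(Add(-3, Mul(-3, Rational(1, 8))), 2)), 2), 29584), Rational(1, 2)), 40219) = Add(Pow(Add(Pow(Add(9, Pow(Add(-3, Rational(-3, 8)), 2)), 2), 29584), Rational(1, 2)), 40219) = Add(Pow(Add(Pow(Add(9, Pow(Rational(-27, 8), 2)), 2), 29584), Rational(1, 2)), 40219) = Add(Pow(Add(Pow(Add(9, Rational(729, 64)), 2), 29584), Rational(1, 2)), 40219) = Add(Pow(Add(Pow(Rational(1305, 64), 2), 29584), Rational(1, 2)), 40219) = Add(Pow(Add(Rational(1703025, 4096), 29584), Rational(1, 2)), 40219) = Add(Pow(Rational(122879089, 4096), Rational(1, 2)), 40219) = Add(Mul(Rational(1, 64), Pow(122879089, Rational(1, 2))), 40219) = Add(40219, Mul(Rational(1, 64), Pow(122879089, Rational(1, 2))))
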